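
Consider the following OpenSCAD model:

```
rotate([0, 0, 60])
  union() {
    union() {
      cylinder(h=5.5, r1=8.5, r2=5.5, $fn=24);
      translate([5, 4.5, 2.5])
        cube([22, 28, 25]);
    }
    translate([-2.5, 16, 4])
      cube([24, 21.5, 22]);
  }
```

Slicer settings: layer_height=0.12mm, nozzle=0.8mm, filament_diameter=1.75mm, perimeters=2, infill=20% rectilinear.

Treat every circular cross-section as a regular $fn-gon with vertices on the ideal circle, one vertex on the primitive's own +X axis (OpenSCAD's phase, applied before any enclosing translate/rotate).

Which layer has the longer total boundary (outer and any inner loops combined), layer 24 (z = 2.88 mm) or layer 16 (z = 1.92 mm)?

Layer 24 (z = 2.88): the cone: at t=0.524 of its height the radius interpolates to r₁+(r₂−r₁)t = 6.929, giving a regular 24-gon of that circumradius (perimeter = 2·24·6.929·sin(180°/24) = 43.41 mm); the cube at (5, 4.5) is present — its section is the full 22×28 rectangle (perimeter 100.00 mm); Merging all regions: the regions partially overlap (shared area 0.03 mm²), so the edge portions inside another operand are dropped and the merged outline is re-measured after clipping — boundary = 142.60 mm; the cube at (-2.5, 16) is not intersected at this z (z outside [4, 26]); Taking the union: only the result so far is present, so the union is just that shape — boundary = 142.60 mm; (whole slice rotated 60° about Z — lengths, areas and connectivity unchanged). So its perimeter = 142.60 mm. Layer 16 (z = 1.92): the cone contributes a regular 24-gon of circumradius 7.453 (interpolated between r1=8.5 and r2=5.5 at t=0.349) (perimeter = 2·24·7.453·sin(180°/24) = 46.69 mm); the cube at (5, 4.5) is not intersected at this z (z outside [2.5, 27.5]); Combining (union): only the cone is present, so the union is just that shape — boundary = 46.69 mm; the cube at (-2.5, 16) is absent (z outside [4, 26]); Combining (union): only the result so far is present, so the union is just that shape — boundary = 46.69 mm; (whole slice rotated 60° about Z — lengths, areas and connectivity unchanged). So its perimeter = 46.69 mm. Layer 24 is larger (142.60 vs 46.69 mm).

layer 24 (z = 2.88 mm)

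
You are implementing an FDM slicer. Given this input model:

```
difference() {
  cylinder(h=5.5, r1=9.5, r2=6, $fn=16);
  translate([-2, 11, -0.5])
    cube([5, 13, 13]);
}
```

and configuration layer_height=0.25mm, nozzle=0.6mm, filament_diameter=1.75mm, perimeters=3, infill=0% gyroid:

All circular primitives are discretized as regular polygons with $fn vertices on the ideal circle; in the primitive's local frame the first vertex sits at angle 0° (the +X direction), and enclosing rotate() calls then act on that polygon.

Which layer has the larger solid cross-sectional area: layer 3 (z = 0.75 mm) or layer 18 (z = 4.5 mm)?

layer 3 (z = 0.75 mm)

Layer 3 (z = 0.75): the cone: at t=0.136 of its height the radius interpolates to r₁+(r₂−r₁)t = 9.023, giving a regular 16-gon of that circumradius (area = (16/2)·9.023²·sin(360°/16) = 249.23 mm²); the cube at (-2, 11) (footprint 5×13) is included at this height (area 65.00 mm²); Subtracting the remaining from the first: starting from the cone (249.23 mm²), the 5×13 cube at (-2, 11) misses the remaining region (no effect) — area = 249.23 mm². So its area = 249.23 mm². Layer 18 (z = 4.5): the cone contributes a regular 16-gon of circumradius 6.636 (interpolated between r1=9.5 and r2=6 at t=0.818) (area = (16/2)·6.636²·sin(360°/16) = 134.83 mm²); the cube at (-2, 11) (footprint 5×13) is included at this height (area 65.00 mm²); After the difference (first − rest): starting from the cone (134.83 mm²), the 5×13 cube at (-2, 11) misses the remaining region (no effect) — area = 134.83 mm². So its area = 134.83 mm². Layer 3 is larger (249.23 vs 134.83 mm²).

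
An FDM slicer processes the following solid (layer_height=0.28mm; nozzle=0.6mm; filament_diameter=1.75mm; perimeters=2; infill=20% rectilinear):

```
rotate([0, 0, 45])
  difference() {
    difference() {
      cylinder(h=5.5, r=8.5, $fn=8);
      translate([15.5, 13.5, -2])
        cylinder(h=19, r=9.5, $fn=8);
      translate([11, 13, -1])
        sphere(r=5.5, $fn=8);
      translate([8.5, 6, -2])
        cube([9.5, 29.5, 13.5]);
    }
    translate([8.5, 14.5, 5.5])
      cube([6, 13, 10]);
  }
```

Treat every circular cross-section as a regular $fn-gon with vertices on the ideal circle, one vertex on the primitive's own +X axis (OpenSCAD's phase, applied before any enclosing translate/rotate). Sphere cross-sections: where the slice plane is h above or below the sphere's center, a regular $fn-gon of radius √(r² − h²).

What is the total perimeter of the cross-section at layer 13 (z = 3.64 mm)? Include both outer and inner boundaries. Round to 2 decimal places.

52.04 mm

At z = 3.64 mm: the r=8.5 cylinder gives a regular 8-gon of circumradius 8.5 (constant along its height) (perimeter = 2·8·8.500·sin(180°/8) = 52.04 mm); the cylinder at (15.5, 13.5): section is a regular 8-gon, circumradius r=9.5 (perimeter = 2·8·9.500·sin(180°/8) = 58.17 mm); the r=5.5 sphere at (11, 13) contributes a regular 8-gon of circumradius √(5.5²−4.64²) = 2.953 (perimeter = 2·8·2.953·sin(180°/8) = 18.08 mm); the cube at (8.5, 6) (footprint 9.5×29.5) is included at this height (perimeter 78.00 mm); After the difference (first − rest): starting from the r=8.5 cylinder, the r=9.5 cylinder at (15.5, 13.5) misses the remaining region (no effect); the r=5.5 sphere at (11, 13) misses the remaining region (no effect); the 9.5×29.5 cube at (8.5, 6) misses the remaining region (no effect) — boundary = 52.04 mm; the cube at (8.5, 14.5) is absent (z outside [5.5, 15.5]); Taking the first minus the rest: none of the subtracted shapes is present at this height, so that combined region is unchanged — boundary = 52.04 mm; (rotated 45° about Z; rotation is an isometry so areas/perimeters/island counts are preserved). Overall, the cross-section is a single solid region. Total boundary length (outer) = 52.04 mm.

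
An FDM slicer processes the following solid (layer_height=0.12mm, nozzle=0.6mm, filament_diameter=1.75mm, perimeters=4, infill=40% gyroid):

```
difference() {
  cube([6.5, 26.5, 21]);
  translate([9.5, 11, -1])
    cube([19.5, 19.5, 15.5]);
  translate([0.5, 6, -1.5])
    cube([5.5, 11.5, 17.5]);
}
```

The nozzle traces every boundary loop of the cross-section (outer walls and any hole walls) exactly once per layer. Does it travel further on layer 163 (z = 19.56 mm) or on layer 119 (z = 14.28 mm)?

layer 119 (z = 14.28 mm)

Layer 163 (z = 19.56): the cube (footprint 6.5×26.5) is included at this height (perimeter 66.00 mm); the cube at (9.5, 11) is not intersected at this z (z outside [-1, 14.5]); the cube at (0.5, 6) does not reach this height (z outside [-1.5, 16]); Taking the first minus the rest: none of the subtracted shapes is present at this height, so the 6.5×26.5 cube is unchanged — boundary = 66.00 mm. So its perimeter = 66.00 mm. Layer 119 (z = 14.28): the cube (footprint 6.5×26.5) is included at this height (perimeter 66.00 mm); the cube at (9.5, 11) is present — its section is the full 19.5×19.5 rectangle (perimeter 78.00 mm); the cube at (0.5, 6) is present — its section is the full 5.5×11.5 rectangle (perimeter 34.00 mm); Subtracting the remaining from the first: starting from the 6.5×26.5 cube, the 19.5×19.5 cube at (9.5, 11) misses the remaining region (no effect); the 5.5×11.5 cube at (0.5, 6) lies wholly inside it (removes its full 63.25 mm² and its 34.00 mm outline becomes a hole wall) — boundary (outer + 1 inner loop) = 100.00 mm. So its perimeter = 100.00 mm. Layer 119 is larger (100.00 vs 66.00 mm).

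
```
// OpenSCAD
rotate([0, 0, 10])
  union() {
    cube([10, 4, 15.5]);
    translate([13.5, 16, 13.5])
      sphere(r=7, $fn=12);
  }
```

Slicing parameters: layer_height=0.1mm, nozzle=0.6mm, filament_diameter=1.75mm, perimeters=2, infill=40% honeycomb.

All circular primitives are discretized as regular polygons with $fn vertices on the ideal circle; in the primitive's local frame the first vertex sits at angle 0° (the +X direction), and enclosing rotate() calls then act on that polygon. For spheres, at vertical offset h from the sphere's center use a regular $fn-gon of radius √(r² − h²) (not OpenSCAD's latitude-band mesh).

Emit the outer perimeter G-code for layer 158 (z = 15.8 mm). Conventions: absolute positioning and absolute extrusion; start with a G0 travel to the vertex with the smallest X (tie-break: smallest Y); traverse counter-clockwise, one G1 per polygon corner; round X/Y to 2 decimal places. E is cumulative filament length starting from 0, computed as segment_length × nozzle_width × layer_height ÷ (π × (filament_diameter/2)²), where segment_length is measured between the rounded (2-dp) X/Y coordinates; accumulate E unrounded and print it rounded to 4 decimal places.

At z = 15.8 mm: the cube does not reach this height (z outside [0, 15.5]); the sphere at (13.5, 16): section is a regular 12-gon, circumradius = √(r²−h²) = √(7²−2.3²) = 6.611; Merging all regions: only the r=7 sphere at (13.5, 16) is present, so the union is just that shape — 1 connected region; (whole slice rotated 10° about Z — lengths, areas and connectivity unchanged). The outline is a single polygon with 12 vertices. Extrusion per mm of travel: 0.6 × 0.1 / (π × 0.875²) = 0.024945. Accumulating E over each segment gives final E = 1.0244.

G0 X4.01 Y16.95 Z15.80
G1 X5.45 Y13.85 E0.0853
G1 X8.26 Y11.89 E0.1707
G1 X11.66 Y11.59 E0.2559
G1 X14.77 Y13.04 E0.3415
G1 X16.73 Y15.84 E0.4267
G1 X17.03 Y19.25 E0.5121
G1 X15.58 Y22.35 E0.5975
G1 X12.78 Y24.31 E0.6827
G1 X9.37 Y24.61 E0.7681
G1 X6.27 Y23.17 E0.8534
G1 X4.30 Y20.36 E0.9390
G1 X4.01 Y16.95 E1.0244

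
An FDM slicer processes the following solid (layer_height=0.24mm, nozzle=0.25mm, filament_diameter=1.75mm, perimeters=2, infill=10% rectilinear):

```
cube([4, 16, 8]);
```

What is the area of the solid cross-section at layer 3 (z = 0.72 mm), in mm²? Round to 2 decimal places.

64.00 mm²

At z = 0.72 mm: the cube is present — its section is the full 4×16 rectangle (area 64.00 mm²). Overall, the cross-section is a single solid region. Net area = 64.00 mm².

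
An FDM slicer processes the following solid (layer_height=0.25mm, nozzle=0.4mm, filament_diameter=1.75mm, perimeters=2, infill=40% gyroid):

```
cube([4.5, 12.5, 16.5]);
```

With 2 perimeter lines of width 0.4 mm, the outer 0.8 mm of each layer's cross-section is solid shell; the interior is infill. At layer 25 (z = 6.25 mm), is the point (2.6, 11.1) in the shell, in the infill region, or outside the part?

At z = 6.25 mm: the 4.5×12.5 cube contributes its full rectangle. Overall, the cross-section is a single solid region. The nearest boundary edge runs (4.50, 12.50)→(0.00, 12.50); distance from the point to it = 1.40 mm. The point is inside the cross-section and 1.40 mm from the nearest boundary — more than the 0.8 mm shell width (2 × 0.4), so it's in the infill interior.

infill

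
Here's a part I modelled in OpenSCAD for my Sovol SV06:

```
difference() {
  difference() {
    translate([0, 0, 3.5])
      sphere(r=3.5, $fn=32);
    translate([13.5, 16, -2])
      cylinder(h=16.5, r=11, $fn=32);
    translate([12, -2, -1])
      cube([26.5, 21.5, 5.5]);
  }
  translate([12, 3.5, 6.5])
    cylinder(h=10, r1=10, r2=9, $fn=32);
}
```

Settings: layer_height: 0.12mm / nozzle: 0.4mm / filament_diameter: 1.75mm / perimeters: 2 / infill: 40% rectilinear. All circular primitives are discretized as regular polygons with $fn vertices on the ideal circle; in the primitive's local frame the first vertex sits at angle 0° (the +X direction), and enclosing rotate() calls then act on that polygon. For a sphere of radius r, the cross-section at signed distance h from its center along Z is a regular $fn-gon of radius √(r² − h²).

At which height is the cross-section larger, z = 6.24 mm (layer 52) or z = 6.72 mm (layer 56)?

Layer 52 (z = 6.24): the sphere: section is a regular 32-gon, circumradius = √(r²−h²) = √(3.5²−2.74²) = 2.178 (area = (32/2)·2.178²·sin(360°/32) = 14.80 mm²); the cylinder at (13.5, 16): section is a regular 32-gon, circumradius r=11 (area = (32/2)·11.000²·sin(360°/32) = 377.69 mm²); the cube at (12, -2) is not intersected at this z (z outside [-1, 4.5]); After the difference (first − rest): starting from the r=3.5 sphere (14.80 mm²), the r=11 cylinder at (13.5, 16) misses the remaining region (no effect) — area = 14.80 mm²; the cone at (12, 3.5) is absent (z outside [6.5, 16.5]); Taking the first minus the rest: none of the subtracted shapes is present at this height, so the result so far is unchanged — area = 14.80 mm². So its area = 14.80 mm². Layer 56 (z = 6.72): the r=3.5 sphere slices to a regular 32-gon of circumradius 1.372 (√(r²−h²) with h=3.22 from center) (area = (32/2)·1.372²·sin(360°/32) = 5.87 mm²); the r=11 cylinder at (13.5, 16) gives a regular 32-gon of circumradius 11 (constant along its height) (area = (32/2)·11.000²·sin(360°/32) = 377.69 mm²); the cube at (12, -2) is absent (z outside [-1, 4.5]); After the difference (first − rest): starting from the r=3.5 sphere (5.87 mm²), the r=11 cylinder at (13.5, 16) misses the remaining region (no effect) — area = 5.87 mm²; the cone at (12, 3.5) (r1=10→r2=9) has section circumradius 9.978 here — a regular 32-gon (area = (32/2)·9.978²·sin(360°/32) = 310.77 mm²); Subtracting the remaining from the first: starting from that combined region (5.87 mm²), the cone at (12, 3.5) misses the remaining region (no effect) — area = 5.87 mm². So its area = 5.87 mm². Layer 52 is larger (14.80 vs 5.87 mm²).

layer 52 (z = 6.24 mm)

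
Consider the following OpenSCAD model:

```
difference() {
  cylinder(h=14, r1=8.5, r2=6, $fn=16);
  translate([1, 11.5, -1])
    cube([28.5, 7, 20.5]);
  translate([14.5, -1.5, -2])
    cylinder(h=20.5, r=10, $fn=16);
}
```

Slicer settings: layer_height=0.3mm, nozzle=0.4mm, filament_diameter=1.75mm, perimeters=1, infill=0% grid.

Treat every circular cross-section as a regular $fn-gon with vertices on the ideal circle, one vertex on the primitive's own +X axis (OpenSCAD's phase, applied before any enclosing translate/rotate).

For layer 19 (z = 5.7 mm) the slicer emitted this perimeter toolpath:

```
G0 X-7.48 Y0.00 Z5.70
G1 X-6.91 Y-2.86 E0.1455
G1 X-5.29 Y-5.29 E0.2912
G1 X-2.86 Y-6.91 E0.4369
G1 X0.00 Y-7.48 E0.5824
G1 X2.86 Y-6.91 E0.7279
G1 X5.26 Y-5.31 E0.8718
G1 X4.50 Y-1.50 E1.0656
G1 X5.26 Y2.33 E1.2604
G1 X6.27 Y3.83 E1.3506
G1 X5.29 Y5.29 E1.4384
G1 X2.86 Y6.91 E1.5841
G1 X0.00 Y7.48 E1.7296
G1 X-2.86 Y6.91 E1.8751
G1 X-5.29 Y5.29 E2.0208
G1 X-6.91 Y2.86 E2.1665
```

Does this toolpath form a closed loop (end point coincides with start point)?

no

Start point (G0): (-7.48, 0.00). End point (last G1): the path does not return to the start — open.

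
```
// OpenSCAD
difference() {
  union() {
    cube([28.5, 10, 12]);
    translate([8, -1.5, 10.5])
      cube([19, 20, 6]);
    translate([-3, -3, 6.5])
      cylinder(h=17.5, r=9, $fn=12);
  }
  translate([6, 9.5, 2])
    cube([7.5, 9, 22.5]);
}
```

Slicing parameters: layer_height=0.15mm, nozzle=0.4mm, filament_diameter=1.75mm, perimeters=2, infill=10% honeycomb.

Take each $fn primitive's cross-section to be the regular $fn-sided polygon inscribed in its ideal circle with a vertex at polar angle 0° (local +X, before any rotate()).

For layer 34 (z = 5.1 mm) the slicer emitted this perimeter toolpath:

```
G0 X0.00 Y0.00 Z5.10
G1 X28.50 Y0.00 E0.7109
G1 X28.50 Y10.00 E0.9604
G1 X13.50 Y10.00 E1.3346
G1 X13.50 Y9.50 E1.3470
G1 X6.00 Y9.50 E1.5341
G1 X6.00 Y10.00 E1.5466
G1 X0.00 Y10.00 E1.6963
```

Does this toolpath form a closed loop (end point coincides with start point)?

Start point (G0): (0.00, 0.00). End point (last G1): the path does not return to the start — open.

no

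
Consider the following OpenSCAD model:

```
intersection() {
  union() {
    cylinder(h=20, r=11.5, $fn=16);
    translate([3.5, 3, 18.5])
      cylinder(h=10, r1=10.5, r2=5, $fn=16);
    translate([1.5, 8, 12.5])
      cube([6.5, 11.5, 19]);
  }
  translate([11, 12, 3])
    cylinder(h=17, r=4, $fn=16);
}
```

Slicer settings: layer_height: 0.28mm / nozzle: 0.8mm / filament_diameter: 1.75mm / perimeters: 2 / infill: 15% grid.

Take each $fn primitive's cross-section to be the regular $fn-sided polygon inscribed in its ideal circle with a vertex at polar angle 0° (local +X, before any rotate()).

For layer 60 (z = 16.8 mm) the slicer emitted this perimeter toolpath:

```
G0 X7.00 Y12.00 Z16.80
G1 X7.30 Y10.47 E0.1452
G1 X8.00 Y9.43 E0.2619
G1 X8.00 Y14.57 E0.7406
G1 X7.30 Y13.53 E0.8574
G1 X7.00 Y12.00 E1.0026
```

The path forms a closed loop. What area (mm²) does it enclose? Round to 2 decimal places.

3.33 mm²

Apply the shoelace formula to the sequence of (X, Y) vertices; enclosed area = 3.33 mm².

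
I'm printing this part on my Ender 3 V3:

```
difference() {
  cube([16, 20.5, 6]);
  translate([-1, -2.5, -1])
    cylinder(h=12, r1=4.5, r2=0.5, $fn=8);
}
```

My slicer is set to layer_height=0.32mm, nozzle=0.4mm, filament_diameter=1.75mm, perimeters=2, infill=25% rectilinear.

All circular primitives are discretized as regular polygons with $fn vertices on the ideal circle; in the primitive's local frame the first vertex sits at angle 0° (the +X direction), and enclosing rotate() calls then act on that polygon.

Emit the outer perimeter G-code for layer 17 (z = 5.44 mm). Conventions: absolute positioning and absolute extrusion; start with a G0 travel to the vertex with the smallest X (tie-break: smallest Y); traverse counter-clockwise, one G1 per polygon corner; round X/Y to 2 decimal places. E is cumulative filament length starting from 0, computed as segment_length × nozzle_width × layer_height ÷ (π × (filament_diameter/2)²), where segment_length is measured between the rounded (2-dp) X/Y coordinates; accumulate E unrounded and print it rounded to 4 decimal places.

At z = 5.44 mm: the cube is present — its section is the full 16×20.5 rectangle; the cone at (-1, -2.5): at t=0.537 of its height the radius interpolates to r₁+(r₂−r₁)t = 2.353, giving a regular 8-gon of that circumradius; After the difference (first − rest): starting from the 16×20.5 cube, the cone at (-1, -2.5) misses the remaining region (no effect) — 1 connected region. The outline is a single polygon with 4 vertices. Extrusion per mm of travel: 0.4 × 0.32 / (π × 0.875²) = 0.053216. Accumulating E over each segment gives final E = 3.8848.

G0 X0.00 Y0.00 Z5.44
G1 X16.00 Y0.00 E0.8515
G1 X16.00 Y20.50 E1.9424
G1 X0.00 Y20.50 E2.7939
G1 X0.00 Y0.00 E3.8848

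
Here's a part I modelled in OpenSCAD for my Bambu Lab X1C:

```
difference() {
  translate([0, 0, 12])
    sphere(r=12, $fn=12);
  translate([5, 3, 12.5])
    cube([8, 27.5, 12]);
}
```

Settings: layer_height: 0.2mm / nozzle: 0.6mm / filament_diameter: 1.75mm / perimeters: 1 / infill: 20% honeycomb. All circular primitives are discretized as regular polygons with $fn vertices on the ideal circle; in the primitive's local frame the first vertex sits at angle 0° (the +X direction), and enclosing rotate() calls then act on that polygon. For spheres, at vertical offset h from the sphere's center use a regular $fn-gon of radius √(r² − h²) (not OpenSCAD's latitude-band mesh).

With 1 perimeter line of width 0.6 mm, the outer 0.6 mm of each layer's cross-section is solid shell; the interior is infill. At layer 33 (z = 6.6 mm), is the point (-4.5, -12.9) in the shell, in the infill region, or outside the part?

At z = 6.6 mm: the r=12 sphere slices to a regular 12-gon of circumradius 10.716 (√(r²−h²) with h=5.4 from center); the cube at (5, 3) is absent (z outside [12.5, 24.5]); Taking the first minus the rest: none of the subtracted shapes is present at this height, so the r=12 sphere is unchanged — 1 connected region. Overall, the cross-section is a single solid region. The nearest boundary edge runs (-5.36, -9.28)→(-0.00, -10.72); distance from the point to it = 3.27 mm. The point is not inside any of the regions above, so it lies outside the cross-section (3.27 mm from the nearest boundary).

outside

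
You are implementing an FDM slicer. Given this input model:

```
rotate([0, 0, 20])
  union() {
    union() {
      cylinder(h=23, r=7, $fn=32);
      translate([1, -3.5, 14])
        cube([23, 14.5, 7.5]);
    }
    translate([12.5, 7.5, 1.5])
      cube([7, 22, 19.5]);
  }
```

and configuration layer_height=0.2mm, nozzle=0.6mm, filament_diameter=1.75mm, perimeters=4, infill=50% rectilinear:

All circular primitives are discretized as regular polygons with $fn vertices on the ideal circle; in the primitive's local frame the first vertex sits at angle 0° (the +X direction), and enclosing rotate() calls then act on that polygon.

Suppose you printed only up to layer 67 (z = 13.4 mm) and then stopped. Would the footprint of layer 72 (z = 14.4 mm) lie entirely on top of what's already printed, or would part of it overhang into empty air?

Compare the two slices. At z = 13.4: the r=7 cylinder contributes a regular 32-gon of circumradius 7 (area = (32/2)·7.000²·sin(360°/32) = 152.95 mm²); the cube at (1, -3.5) is not intersected at this z (z outside [14, 21.5]); Merging all regions: only the r=7 cylinder is present, so the union is just that shape — area = 152.95 mm²; the cube at (12.5, 7.5) is present — its section is the full 7×22 rectangle (area 154.00 mm²); Combining (union): the 2 present regions are separate (no shared area or edge), so areas and boundary lengths simply add and each stays a separate island — area = 306.95 mm²; (whole slice rotated 20° about Z — lengths, areas and connectivity unchanged). At z = 14.4: the r=7 cylinder contributes a regular 32-gon of circumradius 7 (area = (32/2)·7.000²·sin(360°/32) = 152.95 mm²); the 23×14.5 cube at (1, -3.5) contributes its full rectangle (area 333.50 mm²); Merging all regions: the regions partially overlap — summed areas 486.45 mm² minus the doubly-counted overlap 51.14 mm² gives 435.31 mm² — area = 435.31 mm²; the cube at (12.5, 7.5) is present — its section is the full 7×22 rectangle (area 154.00 mm²); Combining (union): the regions partially overlap — summed areas 589.31 mm² minus the doubly-counted overlap 24.50 mm² gives 564.81 mm² — area = 564.81 mm²; (rotated 20° about Z; rotation is an isometry so areas/perimeters/island counts are preserved). Checking containment: at z = 14.4 the cross-section extends beyond the z = 13.4 cross-section by about 257.86 mm².

part overhangs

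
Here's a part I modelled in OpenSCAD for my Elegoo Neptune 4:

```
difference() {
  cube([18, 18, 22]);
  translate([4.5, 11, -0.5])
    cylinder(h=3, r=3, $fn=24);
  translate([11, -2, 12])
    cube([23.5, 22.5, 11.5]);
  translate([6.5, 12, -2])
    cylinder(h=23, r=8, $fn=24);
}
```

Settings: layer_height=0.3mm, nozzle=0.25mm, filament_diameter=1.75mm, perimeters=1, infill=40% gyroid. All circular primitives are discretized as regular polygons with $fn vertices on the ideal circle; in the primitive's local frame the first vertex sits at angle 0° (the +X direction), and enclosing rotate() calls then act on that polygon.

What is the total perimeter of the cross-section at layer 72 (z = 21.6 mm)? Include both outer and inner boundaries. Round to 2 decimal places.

At z = 21.6 mm: the 18×18 cube contributes its full rectangle (perimeter 72.00 mm); the cylinder at (4.5, 11) does not reach this height (z outside [-0.5, 2.5]); the cube at (11, -2) is present — its section is the full 23.5×22.5 rectangle (perimeter 92.00 mm); the cylinder at (6.5, 12) is absent (z outside [-2, 21]); Taking the first minus the rest: starting from the 18×18 cube, the 23.5×22.5 cube at (11, -2) partially overlaps it — only the 126.00 mm² overlap (of its 528.75 mm²) is removed, clipping the outline — boundary = 58.00 mm. Overall, the cross-section is a single solid region. Total boundary length (outer) = 58.00 mm.

58.00 mm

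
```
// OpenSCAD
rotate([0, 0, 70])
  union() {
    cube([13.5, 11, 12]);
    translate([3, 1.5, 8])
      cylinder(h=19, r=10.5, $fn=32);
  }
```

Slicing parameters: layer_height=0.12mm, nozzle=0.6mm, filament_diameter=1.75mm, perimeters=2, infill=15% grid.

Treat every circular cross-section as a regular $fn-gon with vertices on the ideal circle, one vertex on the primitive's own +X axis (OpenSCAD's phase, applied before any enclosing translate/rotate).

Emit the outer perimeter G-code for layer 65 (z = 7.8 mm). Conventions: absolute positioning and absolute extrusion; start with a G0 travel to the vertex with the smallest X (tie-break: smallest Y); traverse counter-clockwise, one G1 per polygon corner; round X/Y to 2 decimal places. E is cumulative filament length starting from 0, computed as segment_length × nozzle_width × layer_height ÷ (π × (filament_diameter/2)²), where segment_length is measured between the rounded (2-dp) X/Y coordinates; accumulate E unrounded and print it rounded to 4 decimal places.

G0 X-10.34 Y3.76 Z7.80
G1 X0.00 Y0.00 E0.3293
G1 X4.62 Y12.69 E0.7336
G1 X-5.72 Y16.45 E1.0630
G1 X-10.34 Y3.76 E1.4672

At z = 7.8 mm: the cube (footprint 13.5×11) is included at this height; the cylinder at (3, 1.5) is not intersected at this z (z outside [8, 27]); Merging all regions: only the 13.5×11 cube is present, so the union is just that shape — 1 connected region; (whole slice rotated 70° about Z — lengths, areas and connectivity unchanged). The outline is a single polygon with 4 vertices. Extrusion per mm of travel: 0.6 × 0.12 / (π × 0.875²) = 0.029934. Accumulating E over each segment gives final E = 1.4672.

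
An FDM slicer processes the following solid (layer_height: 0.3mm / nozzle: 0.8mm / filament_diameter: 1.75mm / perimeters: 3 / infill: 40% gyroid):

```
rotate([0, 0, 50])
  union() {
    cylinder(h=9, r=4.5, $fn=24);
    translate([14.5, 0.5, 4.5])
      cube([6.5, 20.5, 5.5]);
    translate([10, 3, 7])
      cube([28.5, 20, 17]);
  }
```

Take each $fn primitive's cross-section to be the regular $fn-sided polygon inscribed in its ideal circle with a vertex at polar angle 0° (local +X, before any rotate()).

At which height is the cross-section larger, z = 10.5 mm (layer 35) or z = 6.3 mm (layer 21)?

Layer 35 (z = 10.5): the cylinder is absent (z outside [0, 9]); the cube at (14.5, 0.5) is not intersected at this z (z outside [4.5, 10]); the cube at (10, 3) (footprint 28.5×20) is included at this height (area 570.00 mm²); Merging all regions: only the 28.5×20 cube at (10, 3) is present, so the union is just that shape — area = 570.00 mm²; (whole slice rotated 50° about Z — lengths, areas and connectivity unchanged). So its area = 570.00 mm². Layer 21 (z = 6.3): the cylinder: section is a regular 24-gon, circumradius r=4.5 (area = (24/2)·4.500²·sin(360°/24) = 62.89 mm²); the 6.5×20.5 cube at (14.5, 0.5) contributes its full rectangle (area 133.25 mm²); the cube at (10, 3) is not intersected at this z (z outside [7, 24]); Combining (union): the 2 present regions are separate (no shared area or edge), so areas and boundary lengths simply add and each stays a separate island — area = 196.14 mm²; (whole slice rotated 50° about Z — lengths, areas and connectivity unchanged). So its area = 196.14 mm². Layer 35 is larger (570.00 vs 196.14 mm²).

layer 35 (z = 10.5 mm)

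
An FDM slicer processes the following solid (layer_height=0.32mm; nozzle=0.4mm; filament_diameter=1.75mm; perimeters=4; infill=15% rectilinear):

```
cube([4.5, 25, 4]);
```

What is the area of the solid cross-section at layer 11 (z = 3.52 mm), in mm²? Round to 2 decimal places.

At z = 3.52 mm: the cube is present — its section is the full 4.5×25 rectangle (area 112.50 mm²). Overall, the cross-section is a single solid region. Net area = 112.50 mm².

112.50 mm²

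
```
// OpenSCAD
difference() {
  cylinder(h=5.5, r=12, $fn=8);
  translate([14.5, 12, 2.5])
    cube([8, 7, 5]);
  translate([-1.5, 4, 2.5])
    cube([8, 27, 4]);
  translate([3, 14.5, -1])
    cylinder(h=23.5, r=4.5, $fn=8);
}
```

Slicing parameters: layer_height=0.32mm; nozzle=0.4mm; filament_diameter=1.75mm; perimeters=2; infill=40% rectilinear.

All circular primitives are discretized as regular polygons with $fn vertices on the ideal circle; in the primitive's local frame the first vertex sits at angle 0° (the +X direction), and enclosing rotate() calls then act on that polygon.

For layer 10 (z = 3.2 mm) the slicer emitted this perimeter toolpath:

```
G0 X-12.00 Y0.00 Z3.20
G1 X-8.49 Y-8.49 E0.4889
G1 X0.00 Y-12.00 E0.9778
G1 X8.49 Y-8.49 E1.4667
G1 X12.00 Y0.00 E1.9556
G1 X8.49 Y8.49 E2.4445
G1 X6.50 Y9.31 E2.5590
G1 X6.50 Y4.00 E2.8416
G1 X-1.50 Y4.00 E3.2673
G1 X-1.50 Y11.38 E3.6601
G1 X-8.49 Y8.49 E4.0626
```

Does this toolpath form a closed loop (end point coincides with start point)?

no

Start point (G0): (-12.00, 0.00). End point (last G1): the path does not return to the start — open.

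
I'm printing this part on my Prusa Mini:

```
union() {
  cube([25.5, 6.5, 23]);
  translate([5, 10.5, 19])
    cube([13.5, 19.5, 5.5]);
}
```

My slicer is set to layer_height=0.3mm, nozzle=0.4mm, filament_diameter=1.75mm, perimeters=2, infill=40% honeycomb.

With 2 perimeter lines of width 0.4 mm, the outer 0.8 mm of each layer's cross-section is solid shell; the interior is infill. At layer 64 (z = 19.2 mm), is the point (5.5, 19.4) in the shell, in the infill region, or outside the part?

At z = 19.2 mm: the cube is present — its section is the full 25.5×6.5 rectangle; the 13.5×19.5 cube at (5, 10.5) contributes its full rectangle; Merging all regions: the 2 present regions are separate (no shared area or edge), so areas and boundary lengths simply add and each stays a separate island — 2 connected regions. Overall, the cross-section has 2 separate islands. The nearest boundary edge runs (5.00, 10.50)→(5.00, 30.00); distance from the point to it = 0.50 mm. (Shell/infill is judged within the island containing the point — the largest one.) The point is inside the cross-section, 0.50 mm from the nearest boundary — within the 0.8 mm shell band (2 × 0.4).

shell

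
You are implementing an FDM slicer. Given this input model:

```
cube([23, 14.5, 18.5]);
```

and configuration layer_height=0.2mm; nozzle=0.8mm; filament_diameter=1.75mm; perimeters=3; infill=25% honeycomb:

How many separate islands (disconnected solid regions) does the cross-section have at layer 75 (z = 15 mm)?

At z = 15 mm: the cube (footprint 23×14.5) is included at this height. Overall, the cross-section is a single solid region. Island count = 1.

1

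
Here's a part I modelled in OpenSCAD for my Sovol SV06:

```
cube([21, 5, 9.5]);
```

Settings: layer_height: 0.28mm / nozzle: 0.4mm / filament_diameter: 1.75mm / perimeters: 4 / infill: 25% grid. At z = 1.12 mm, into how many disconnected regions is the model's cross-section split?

At z = 1.12 mm: the cube (footprint 21×5) is included at this height. The result has 1 disconnected region.

1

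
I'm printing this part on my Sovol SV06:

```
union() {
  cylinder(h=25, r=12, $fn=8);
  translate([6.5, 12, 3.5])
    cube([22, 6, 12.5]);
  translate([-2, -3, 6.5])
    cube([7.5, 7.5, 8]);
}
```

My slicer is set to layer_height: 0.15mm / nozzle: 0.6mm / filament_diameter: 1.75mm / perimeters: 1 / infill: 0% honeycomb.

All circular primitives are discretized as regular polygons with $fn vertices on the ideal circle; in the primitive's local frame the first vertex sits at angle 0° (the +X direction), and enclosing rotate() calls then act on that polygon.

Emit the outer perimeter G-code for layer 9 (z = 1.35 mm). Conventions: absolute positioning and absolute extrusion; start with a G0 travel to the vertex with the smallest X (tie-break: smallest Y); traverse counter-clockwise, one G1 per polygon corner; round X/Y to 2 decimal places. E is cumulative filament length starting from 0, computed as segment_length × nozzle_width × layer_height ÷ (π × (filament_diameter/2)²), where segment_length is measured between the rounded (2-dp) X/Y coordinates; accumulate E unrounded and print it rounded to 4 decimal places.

At z = 1.35 mm: the r=12 cylinder gives a regular 8-gon of circumradius 12 (constant along its height); the cube at (6.5, 12) does not reach this height (z outside [3.5, 16]); the cube at (-2, -3) does not reach this height (z outside [6.5, 14.5]); Merging all regions: only the r=12 cylinder is present, so the union is just that shape — 1 connected region. The outline is a single polygon with 8 vertices. Extrusion per mm of travel: 0.6 × 0.15 / (π × 0.875²) = 0.037418. Accumulating E over each segment gives final E = 2.7500.

G0 X-12.00 Y0.00 Z1.35
G1 X-8.49 Y-8.49 E0.3438
G1 X0.00 Y-12.00 E0.6875
G1 X8.49 Y-8.49 E1.0313
G1 X12.00 Y0.00 E1.3750
G1 X8.49 Y8.49 E1.7188
G1 X0.00 Y12.00 E2.0625
G1 X-8.49 Y8.49 E2.4063
G1 X-12.00 Y0.00 E2.7500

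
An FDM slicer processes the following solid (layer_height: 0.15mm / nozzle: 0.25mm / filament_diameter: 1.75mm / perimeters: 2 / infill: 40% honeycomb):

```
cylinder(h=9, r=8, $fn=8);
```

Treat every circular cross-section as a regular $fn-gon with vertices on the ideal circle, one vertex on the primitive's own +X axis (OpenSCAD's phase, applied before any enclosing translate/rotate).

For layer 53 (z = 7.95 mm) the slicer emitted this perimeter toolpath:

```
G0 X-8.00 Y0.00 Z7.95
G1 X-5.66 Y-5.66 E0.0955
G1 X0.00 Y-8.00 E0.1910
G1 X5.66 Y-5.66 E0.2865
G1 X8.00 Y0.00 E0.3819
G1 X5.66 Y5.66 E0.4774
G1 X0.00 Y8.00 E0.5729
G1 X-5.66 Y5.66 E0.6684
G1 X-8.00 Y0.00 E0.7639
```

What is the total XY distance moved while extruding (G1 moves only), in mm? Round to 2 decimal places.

Sum the Euclidean lengths of each G1 segment: total = 49.00 mm.

49.00 mm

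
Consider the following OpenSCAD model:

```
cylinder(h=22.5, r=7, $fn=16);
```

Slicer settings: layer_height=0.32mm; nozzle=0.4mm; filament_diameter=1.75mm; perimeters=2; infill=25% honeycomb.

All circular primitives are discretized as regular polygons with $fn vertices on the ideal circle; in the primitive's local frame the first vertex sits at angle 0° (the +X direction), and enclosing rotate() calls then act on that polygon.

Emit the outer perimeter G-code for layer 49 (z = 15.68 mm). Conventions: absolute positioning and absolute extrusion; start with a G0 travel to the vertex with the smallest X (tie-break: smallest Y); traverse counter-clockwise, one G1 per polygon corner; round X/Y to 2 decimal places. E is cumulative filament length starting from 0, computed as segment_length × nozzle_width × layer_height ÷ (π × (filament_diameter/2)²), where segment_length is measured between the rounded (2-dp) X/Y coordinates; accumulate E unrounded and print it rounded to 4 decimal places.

At z = 15.68 mm: the r=7 cylinder contributes a regular 16-gon of circumradius 7. The outline is a single polygon with 16 vertices. Extrusion per mm of travel: 0.4 × 0.32 / (π × 0.875²) = 0.053216. Accumulating E over each segment gives final E = 2.3261.

G0 X-7.00 Y0.00 Z15.68
G1 X-6.47 Y-2.68 E0.1454
G1 X-4.95 Y-4.95 E0.2908
G1 X-2.68 Y-6.47 E0.4361
G1 X0.00 Y-7.00 E0.5815
G1 X2.68 Y-6.47 E0.7269
G1 X4.95 Y-4.95 E0.8723
G1 X6.47 Y-2.68 E1.0177
G1 X7.00 Y0.00 E1.1631
G1 X6.47 Y2.68 E1.3084
G1 X4.95 Y4.95 E1.4538
G1 X2.68 Y6.47 E1.5992
G1 X0.00 Y7.00 E1.7446
G1 X-2.68 Y6.47 E1.8900
G1 X-4.95 Y4.95 E2.0353
G1 X-6.47 Y2.68 E2.1807
G1 X-7.00 Y0.00 E2.3261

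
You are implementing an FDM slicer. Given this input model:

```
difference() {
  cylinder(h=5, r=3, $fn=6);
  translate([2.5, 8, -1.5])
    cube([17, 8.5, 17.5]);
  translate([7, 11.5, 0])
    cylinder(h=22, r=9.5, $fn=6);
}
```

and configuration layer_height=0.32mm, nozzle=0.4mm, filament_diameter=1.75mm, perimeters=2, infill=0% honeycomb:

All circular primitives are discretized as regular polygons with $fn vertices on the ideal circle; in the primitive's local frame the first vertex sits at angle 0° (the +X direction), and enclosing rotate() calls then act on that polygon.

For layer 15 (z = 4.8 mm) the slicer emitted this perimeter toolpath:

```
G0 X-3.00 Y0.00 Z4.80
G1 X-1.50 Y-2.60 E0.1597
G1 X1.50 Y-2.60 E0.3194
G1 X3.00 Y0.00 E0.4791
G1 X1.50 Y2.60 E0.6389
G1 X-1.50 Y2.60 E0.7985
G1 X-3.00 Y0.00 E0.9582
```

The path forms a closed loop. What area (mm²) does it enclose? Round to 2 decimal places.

Apply the shoelace formula to the sequence of (X, Y) vertices; enclosed area = 23.40 mm².

23.40 mm²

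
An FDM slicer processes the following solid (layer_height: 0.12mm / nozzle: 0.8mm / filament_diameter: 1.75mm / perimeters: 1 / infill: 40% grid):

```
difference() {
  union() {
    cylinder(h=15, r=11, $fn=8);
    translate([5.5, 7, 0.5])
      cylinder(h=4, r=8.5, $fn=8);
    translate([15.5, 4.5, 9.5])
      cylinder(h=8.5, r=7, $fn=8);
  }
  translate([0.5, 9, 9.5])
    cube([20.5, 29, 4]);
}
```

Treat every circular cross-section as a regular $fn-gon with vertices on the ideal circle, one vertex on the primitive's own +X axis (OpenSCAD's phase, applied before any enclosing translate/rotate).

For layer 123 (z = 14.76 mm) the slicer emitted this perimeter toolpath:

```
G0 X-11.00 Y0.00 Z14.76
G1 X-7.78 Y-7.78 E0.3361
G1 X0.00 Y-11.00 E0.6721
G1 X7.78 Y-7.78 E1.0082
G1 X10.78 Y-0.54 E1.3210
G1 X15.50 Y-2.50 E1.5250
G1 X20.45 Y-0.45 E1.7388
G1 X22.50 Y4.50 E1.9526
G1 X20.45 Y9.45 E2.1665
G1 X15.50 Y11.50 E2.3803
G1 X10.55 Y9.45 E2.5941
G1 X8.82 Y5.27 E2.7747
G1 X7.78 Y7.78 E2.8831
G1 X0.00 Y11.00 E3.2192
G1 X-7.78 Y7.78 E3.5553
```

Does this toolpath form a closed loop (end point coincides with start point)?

Start point (G0): (-11.00, 0.00). End point (last G1): the path does not return to the start — open.

no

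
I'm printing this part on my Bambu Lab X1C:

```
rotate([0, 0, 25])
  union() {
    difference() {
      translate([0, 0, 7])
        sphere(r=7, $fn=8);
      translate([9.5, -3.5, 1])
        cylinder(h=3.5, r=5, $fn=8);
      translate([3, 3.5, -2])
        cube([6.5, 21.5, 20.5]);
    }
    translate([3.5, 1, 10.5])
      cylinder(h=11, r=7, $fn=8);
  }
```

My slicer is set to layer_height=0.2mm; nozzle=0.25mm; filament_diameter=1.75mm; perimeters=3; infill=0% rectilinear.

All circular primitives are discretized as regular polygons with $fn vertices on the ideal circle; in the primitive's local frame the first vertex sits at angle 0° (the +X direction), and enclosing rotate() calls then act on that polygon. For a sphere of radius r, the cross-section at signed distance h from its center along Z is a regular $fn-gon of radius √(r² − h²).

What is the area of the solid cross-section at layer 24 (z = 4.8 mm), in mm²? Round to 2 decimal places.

121.97 mm²

At z = 4.8 mm: the r=7 sphere contributes a regular 8-gon of circumradius √(7²−2.2²) = 6.645 (area = (8/2)·6.645²·sin(360°/8) = 124.90 mm²); the cylinder at (9.5, -3.5) is not intersected at this z (z outside [1, 4.5]); the 6.5×21.5 cube at (3, 3.5) contributes its full rectangle (area 139.75 mm²); Taking the first minus the rest: starting from the r=7 sphere (124.90 mm²), the 6.5×21.5 cube at (3, 3.5) partially overlaps it — only the 2.93 mm² overlap (of its 139.75 mm²) is removed, clipping the outline — area = 121.97 mm²; the cylinder at (3.5, 1) is not intersected at this z (z outside [10.5, 21.5]); Taking the union: only the result so far is present, so the union is just that shape — area = 121.97 mm²; (whole slice rotated 25° about Z — lengths, areas and connectivity unchanged). Overall, the cross-section is a single solid region. Net area = 121.97 mm².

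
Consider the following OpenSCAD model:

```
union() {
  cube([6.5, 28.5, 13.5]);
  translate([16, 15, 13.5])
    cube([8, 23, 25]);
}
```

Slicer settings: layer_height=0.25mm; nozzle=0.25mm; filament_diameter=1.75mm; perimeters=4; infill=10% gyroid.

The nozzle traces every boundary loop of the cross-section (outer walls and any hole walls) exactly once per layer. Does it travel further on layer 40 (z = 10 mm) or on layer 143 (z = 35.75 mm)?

Layer 40 (z = 10): the cube is present — its section is the full 6.5×28.5 rectangle (perimeter 70.00 mm); the cube at (16, 15) does not reach this height (z outside [13.5, 38.5]); Merging all regions: only the 6.5×28.5 cube is present, so the union is just that shape — boundary = 70.00 mm. So its perimeter = 70.00 mm. Layer 143 (z = 35.75): the cube is absent (z outside [0, 13.5]); the cube at (16, 15) (footprint 8×23) is included at this height (perimeter 62.00 mm); Combining (union): only the 8×23 cube at (16, 15) is present, so the union is just that shape — boundary = 62.00 mm. So its perimeter = 62.00 mm. Layer 40 is larger (70.00 vs 62.00 mm).

layer 40 (z = 10 mm)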